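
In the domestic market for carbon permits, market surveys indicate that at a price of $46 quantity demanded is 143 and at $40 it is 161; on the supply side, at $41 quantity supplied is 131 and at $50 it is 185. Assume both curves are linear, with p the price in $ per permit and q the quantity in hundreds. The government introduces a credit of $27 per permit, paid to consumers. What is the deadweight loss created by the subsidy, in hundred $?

Demand slope: (161 − 143)/(40 − 46) = -3, so qd = 281 − 3p.
Supply slope: (185 − 131)/(50 − 41) = 6, so qs = 6p − 115.
Before the subsidy: set 281 − 3p = 6p − 115 → p* = $44, q* = 149.
With a per-unit subsidy paid to consumers, each effectively pays p − 27, so demand becomes qd = 281 − 3(p − 27).
Solving gives q = 203 with consumers paying $26 and sellers receiving $53 (the $27 wedge).
Quantity rises by |ΔQ| = |149 − 203| = 54.
DWL = ½ · t · |ΔQ| = ½ · 27 · 54 = $729.

Deadweight loss = $729 hundred.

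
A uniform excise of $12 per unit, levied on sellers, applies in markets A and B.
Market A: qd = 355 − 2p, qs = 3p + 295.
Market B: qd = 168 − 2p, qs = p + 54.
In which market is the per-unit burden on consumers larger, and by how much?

Market A, by $3.2.

Market A: pre-tax p* = $12, q* = 331; post-tax q = 316.6; per-unit burden on consumers = $7.2.
Market B: pre-tax p* = $38, q* = 92; post-tax q = 84; per-unit burden on consumers = $4.
Difference: $7.2 vs $4 → market A is larger by $3.2.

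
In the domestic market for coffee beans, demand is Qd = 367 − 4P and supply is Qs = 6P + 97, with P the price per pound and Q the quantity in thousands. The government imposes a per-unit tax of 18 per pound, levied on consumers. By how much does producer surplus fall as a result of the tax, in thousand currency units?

Producer surplus falls by 1709.28 thousand.

Without the tax, 367 − 4P = 6P + 97 gives 10P = 270, so P* = 27 and Q* = 259.
With the tax collected from consumers, demand (in seller-price terms) shifts: Qd = 367 − 4(P + 18).
New equilibrium: consumers pay 37.8, suppliers receive 19.8, Q = 215.8. (Wedge: Pb − Ps = 18.)
ΔPS is the trapezoid between Q = 215.8 and Q = 259 of height 7.2: ½ · (259 + 215.8) · 7.2 = 1709.28.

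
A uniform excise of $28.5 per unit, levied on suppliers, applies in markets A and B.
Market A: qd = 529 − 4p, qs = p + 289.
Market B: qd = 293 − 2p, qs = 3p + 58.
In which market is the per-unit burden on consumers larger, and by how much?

Market A: pre-tax p* = $48, q* = 337; post-tax q = 314.2; per-unit burden on consumers = $5.7.
Market B: pre-tax p* = $47, q* = 199; post-tax q = 164.8; per-unit burden on consumers = $17.1.
Difference: $5.7 vs $17.1 → market B is larger by $11.4.

Market B, by $11.4.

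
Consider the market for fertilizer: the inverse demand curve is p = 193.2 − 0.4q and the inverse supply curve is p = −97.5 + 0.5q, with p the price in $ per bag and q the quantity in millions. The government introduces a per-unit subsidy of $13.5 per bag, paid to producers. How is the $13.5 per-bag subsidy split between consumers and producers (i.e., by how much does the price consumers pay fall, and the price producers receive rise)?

Consumers gain $6 per bag; producers gain $7.5 per bag.

Inverting to q(p) form: qd = 483 − 2.5p; qs = 2p + 195.
Without the subsidy, 483 − 2.5p = 2p + 195 gives 4.5p = 288, so p* = $64 and q* = 323.
With a per-unit subsidy paid to producers, each receives p + 13.5 per unit sold, so supply becomes qs = 2(p + 13.5) + 195.
New equilibrium: consumers pay $58, producers receive $71.5, q = 338. (Wedge: pb − ps = −13.5.)
Gain to consumers: $6; to producers: $7.5. (They sum to $13.5.)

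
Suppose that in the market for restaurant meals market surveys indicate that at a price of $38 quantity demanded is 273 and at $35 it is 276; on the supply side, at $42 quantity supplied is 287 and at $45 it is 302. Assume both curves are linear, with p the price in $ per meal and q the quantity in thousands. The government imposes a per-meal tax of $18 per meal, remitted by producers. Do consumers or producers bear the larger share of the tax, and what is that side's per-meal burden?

Consumers bear the larger share: $15 per meal.

Demand slope: (276 − 273)/(35 − 38) = -1, so qd = 311 − p.
Supply slope: (302 − 287)/(45 − 42) = 5, so qs = 5p + 77.
Without the tax, 311 − p = 5p + 77 gives 6p = 234, so p* = $39 and q* = 272.
With the tax collected from producers, supply shifts: qs = 5(p − 18) + 77.
Solving gives q = 257 with consumers paying $54 and producers receiving $36 (the $18 wedge).
Per-meal burden: consumers $15, producers $3.
Consumers take the larger share because demand is less price-elastic here (demand slope 1 vs supply slope 5).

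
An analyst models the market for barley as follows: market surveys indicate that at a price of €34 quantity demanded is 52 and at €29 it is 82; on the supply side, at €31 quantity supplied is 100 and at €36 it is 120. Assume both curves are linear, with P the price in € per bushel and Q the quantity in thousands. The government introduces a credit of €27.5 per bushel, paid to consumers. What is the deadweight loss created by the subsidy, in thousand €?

Deadweight loss = €907.5 thousand.

Demand slope: (82 − 52)/(29 − 34) = -6, so Qd = 256 − 6P.
Supply slope: (120 − 100)/(36 − 31) = 4, so Qs = 4P − 24.
Before the subsidy: set 256 − 6P = 4P − 24 → P* = €28, Q* = 88.
With a per-unit subsidy paid to consumers, each effectively pays P − 27.5, so demand becomes Qd = 256 − 6(P − 27.5).
Solving gives Q = 154 with consumers paying €17 and producers receiving €44.5 (the €27.5 wedge).
Quantity rises by |ΔQ| = |88 − 154| = 66.
DWL = ½ · t · |ΔQ| = ½ · 27.5 · 66 = €907.5.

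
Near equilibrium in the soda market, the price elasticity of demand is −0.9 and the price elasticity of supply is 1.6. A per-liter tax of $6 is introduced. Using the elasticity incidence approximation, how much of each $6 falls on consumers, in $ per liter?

Consumers bear ≈ $3.84 per liter.

Incidence ratio: consumers' share ≈ εs / (εs + |εd|) = 1.6 / (1.6 + 0.9) = 0.64.
So consumers bear ≈ 0.64 × $6 = $3.84; sellers bear $2.16.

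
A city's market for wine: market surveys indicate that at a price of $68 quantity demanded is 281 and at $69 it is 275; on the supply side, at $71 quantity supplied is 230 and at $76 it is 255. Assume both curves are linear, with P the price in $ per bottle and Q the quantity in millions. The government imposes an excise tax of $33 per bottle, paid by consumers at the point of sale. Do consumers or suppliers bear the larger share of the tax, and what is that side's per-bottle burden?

Demand slope: (275 − 281)/(69 − 68) = -6, so Qd = 689 − 6P.
Supply slope: (255 − 230)/(76 − 71) = 5, so Qs = 5P − 125.
Before the tax: set 689 − 6P = 5P − 125 → P* = $74, Q* = 245.
With the tax collected from consumers, demand (in seller-price terms) shifts: Qd = 689 − 6(P + 33).
New equilibrium: consumers pay $89, suppliers receive $56, Q = 155. (Wedge: Pb − Ps = 33.)
Per-bottle burden: consumers $15, suppliers $18.
Suppliers take the larger share because supply is less price-elastic here (demand slope 6 vs supply slope 5).
The less price-elastic side of the market bears the larger share of a per-unit tax.

Suppliers bear the larger share: $18 per bottle.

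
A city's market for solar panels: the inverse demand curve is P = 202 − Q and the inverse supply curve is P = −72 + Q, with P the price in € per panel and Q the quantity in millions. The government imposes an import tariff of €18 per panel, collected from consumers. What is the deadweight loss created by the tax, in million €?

Rewrite in direct form: Qd = 202 − P and Qs = P + 72.
Before the tax: set 202 − P = P + 72 → P* = €65, Q* = 137.
With the tax collected from consumers, demand (in seller-price terms) shifts: Qd = 202 − (P + 18).
Solving gives Q = 128 with consumers paying €74 and producers receiving €56 (the €18 wedge).
Quantity falls by |ΔQ| = |137 − 128| = 9.
DWL = ½ · t · |ΔQ| = ½ · 18 · 9 = €81.

Deadweight loss = €81 million.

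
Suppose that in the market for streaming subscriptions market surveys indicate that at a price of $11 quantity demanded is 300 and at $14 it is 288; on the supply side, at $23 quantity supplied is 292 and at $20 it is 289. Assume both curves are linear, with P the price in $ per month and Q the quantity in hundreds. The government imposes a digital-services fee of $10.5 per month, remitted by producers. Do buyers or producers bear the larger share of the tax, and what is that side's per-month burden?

Producers bear the larger share: $8.4 per month.

Demand slope: (288 − 300)/(14 − 11) = -4, so Qd = 344 − 4P.
Supply slope: (289 − 292)/(20 − 23) = 1, so Qs = P + 269.
Without the tax, 344 − 4P = P + 269 gives 5P = 75, so P* = $15 and Q* = 284.
With the tax collected from producers, supply shifts: Qs = (P − 10.5) + 269.
Solving gives Q = 275.6 with buyers paying $17.1 and producers receiving $6.6 (the $10.5 wedge).
Per-month burden: buyers $2.1, producers $8.4.
Producers take the larger share because supply is less price-elastic here (demand slope 4 vs supply slope 1).
The less price-elastic side of the market bears the larger share of a per-unit tax.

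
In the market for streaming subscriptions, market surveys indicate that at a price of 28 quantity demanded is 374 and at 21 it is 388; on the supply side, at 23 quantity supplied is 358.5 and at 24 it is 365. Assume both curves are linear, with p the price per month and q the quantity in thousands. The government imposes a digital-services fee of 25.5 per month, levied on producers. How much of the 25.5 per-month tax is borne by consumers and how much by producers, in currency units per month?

Consumers bear 19.5 per month; producers bear 6 per month.

Demand slope: (388 − 374)/(21 − 28) = -2, so qd = 430 − 2p.
Supply slope: (365 − 358.5)/(24 − 23) = 6.5, so qs = 6.5p + 209.
Without the tax, 430 − 2p = 6.5p + 209 gives 8.5p = 221, so p* = 26 and q* = 378.
With the tax collected from producers, supply shifts: qs = 6.5(p − 25.5) + 209.
Solving gives q = 339 with consumers paying 45.5 and producers receiving 20 (the 25.5 wedge).
Burden on consumers: 19.5; on producers: 6. (They sum to 25.5.)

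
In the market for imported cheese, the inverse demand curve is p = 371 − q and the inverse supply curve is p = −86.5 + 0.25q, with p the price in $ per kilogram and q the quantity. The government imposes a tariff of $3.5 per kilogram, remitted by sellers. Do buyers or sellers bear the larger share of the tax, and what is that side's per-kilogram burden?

Inverting to q(p) form: qd = 371 − p; qs = 4p + 346.
Before the tax: set 371 − p = 4p + 346 → p* = $5, q* = 366.
With the tax collected from sellers, supply shifts: qs = 4(p − 3.5) + 346.
New equilibrium: buyers pay $7.8, sellers receive $4.3, q = 363.2. (Wedge: pb − ps = 3.5.)
Per-kilogram burden: buyers $2.8, sellers $0.7.
Buyers take the larger share because demand is less price-elastic here (demand slope 1 vs supply slope 4).
The less price-elastic side of the market bears the larger share of a per-unit tax.

Buyers bear the larger share: $2.8 per kilogram.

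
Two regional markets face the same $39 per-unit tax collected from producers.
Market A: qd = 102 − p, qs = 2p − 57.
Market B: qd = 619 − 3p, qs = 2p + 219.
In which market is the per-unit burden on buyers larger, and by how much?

Market A, by $10.4.

Market A: pre-tax p* = $53, q* = 49; post-tax q = 23; per-unit burden on buyers = $26.
Market B: pre-tax p* = $80, q* = 379; post-tax q = 332.2; per-unit burden on buyers = $15.6.
Difference: $26 vs $15.6 → market A is larger by $10.4.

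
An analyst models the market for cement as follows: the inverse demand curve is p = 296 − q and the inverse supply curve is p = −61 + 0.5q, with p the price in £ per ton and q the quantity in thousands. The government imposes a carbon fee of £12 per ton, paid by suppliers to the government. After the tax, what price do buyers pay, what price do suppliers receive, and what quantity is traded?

Rewrite in direct form: qd = 296 − p and qs = 2p + 122.
Before the tax: set 296 − p = 2p + 122 → p* = £58, q* = 238.
With the tax collected from suppliers, supply shifts: qs = 2(p − 12) + 122.
Solving gives q = 230 with buyers paying £66 and suppliers receiving £54 (the £12 wedge).
The less price-elastic side of the market bears the larger share of a per-unit tax.

Buyers pay £66; suppliers receive £54; quantity = 230.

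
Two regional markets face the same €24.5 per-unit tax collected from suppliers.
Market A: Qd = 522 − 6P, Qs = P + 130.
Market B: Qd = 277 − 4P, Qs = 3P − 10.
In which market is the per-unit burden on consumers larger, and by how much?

Market A: pre-tax P* = €56, Q* = 186; post-tax Q = 165; per-unit burden on consumers = €3.5.
Market B: pre-tax P* = €41, Q* = 113; post-tax Q = 71; per-unit burden on consumers = €10.5.
Difference: €3.5 vs €10.5 → market B is larger by €7.

Market B, by €7.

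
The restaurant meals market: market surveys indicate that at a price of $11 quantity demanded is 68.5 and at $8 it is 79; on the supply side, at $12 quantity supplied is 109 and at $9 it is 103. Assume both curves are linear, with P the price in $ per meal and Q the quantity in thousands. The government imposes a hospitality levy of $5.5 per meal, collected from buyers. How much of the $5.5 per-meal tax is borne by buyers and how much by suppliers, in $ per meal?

Demand slope: (79 − 68.5)/(8 − 11) = -3.5, so Qd = 107 − 3.5P.
Supply slope: (103 − 109)/(9 − 12) = 2, so Qs = 2P + 85.
Without the tax, 107 − 3.5P = 2P + 85 gives 5.5P = 22, so P* = $4 and Q* = 93.
With the tax collected from buyers, demand (in seller-price terms) shifts: Qd = 107 − 3.5(P + 5.5).
Solving gives Q = 86 with buyers paying $6 and suppliers receiving $0.5 (the $5.5 wedge).
Burden on buyers: $2; on suppliers: $3.5. (They sum to $5.5.)
The less price-elastic side of the market bears the larger share of a per-unit tax.

Buyers bear $2 per meal; suppliers bear $3.5 per meal.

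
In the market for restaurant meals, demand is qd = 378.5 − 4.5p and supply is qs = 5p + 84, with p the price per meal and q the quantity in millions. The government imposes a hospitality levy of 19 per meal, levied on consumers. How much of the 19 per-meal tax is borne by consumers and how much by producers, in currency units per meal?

Consumers bear 10 per meal; producers bear 9 per meal.

Before the tax: set 378.5 − 4.5p = 5p + 84 → p* = 31, q* = 239.
With the tax collected from consumers, demand (in seller-price terms) shifts: qd = 378.5 − 4.5(p + 19).
Solving gives q = 194 with consumers paying 41 and producers receiving 22 (the 19 wedge).
Burden on consumers: 10; on producers: 9. (They sum to 19.)
The less price-elastic side of the market bears the larger share of a per-unit tax.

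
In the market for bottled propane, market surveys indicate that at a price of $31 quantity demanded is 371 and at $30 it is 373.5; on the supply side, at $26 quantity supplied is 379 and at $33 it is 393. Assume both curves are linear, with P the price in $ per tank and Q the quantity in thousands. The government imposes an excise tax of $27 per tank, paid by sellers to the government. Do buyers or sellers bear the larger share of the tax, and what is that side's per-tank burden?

Sellers bear the larger share: $15 per tank.

Demand slope: (373.5 − 371)/(30 − 31) = -2.5, so Qd = 448.5 − 2.5P.
Supply slope: (393 − 379)/(33 − 26) = 2, so Qs = 2P + 327.
Without the tax, 448.5 − 2.5P = 2P + 327 gives 4.5P = 121.5, so P* = $27 and Q* = 381.
With the tax collected from sellers, supply shifts: Qs = 2(P − 27) + 327.
New equilibrium: buyers pay $39, sellers receive $12, Q = 351. (Wedge: Pb − Ps = 27.)
Per-tank burden: buyers $12, sellers $15.
Sellers take the larger share because supply is less price-elastic here (demand slope 2.5 vs supply slope 2).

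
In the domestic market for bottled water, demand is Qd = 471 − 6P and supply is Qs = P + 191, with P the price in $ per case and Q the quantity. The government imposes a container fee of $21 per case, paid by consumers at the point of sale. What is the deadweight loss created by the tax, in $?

Deadweight loss = $189.

Before the tax: set 471 − 6P = P + 191 → P* = $40, Q* = 231.
With the tax collected from consumers, demand (in seller-price terms) shifts: Qd = 471 − 6(P + 21).
New equilibrium: consumers pay $43, suppliers receive $22, Q = 213. (Wedge: Pb − Ps = 21.)
Quantity falls by |ΔQ| = |231 − 213| = 18.
DWL = ½ · t · |ΔQ| = ½ · 21 · 18 = $189.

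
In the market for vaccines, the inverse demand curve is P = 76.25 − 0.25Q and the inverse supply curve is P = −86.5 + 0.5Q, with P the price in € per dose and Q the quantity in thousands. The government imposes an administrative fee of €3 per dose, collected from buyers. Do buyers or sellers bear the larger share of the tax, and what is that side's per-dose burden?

Sellers bear the larger share: €2 per dose.

Rewrite in direct form: Qd = 305 − 4P and Qs = 2P + 173.
Before the tax: set 305 − 4P = 2P + 173 → P* = €22, Q* = 217.
With the tax collected from buyers, demand (in seller-price terms) shifts: Qd = 305 − 4(P + 3).
Solving gives Q = 213 with buyers paying €23 and sellers receiving €20 (the €3 wedge).
Per-dose burden: buyers €1, sellers €2.
Sellers take the larger share because supply is less price-elastic here (demand slope 4 vs supply slope 2).
The less price-elastic side of the market bears the larger share of a per-unit tax.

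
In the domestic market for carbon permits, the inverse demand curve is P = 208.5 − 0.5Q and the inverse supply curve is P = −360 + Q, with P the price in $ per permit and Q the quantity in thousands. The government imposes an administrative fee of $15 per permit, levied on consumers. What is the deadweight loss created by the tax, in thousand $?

Deadweight loss = $75 thousand.

Rewrite in direct form: Qd = 417 − 2P and Qs = P + 360.
Without the tax, 417 − 2P = P + 360 gives 3P = 57, so P* = $19 and Q* = 379.
With the tax collected from consumers, demand (in seller-price terms) shifts: Qd = 417 − 2(P + 15).
Solving gives Q = 369 with consumers paying $24 and sellers receiving $9 (the $15 wedge).
Quantity falls by |ΔQ| = |379 − 369| = 10.
DWL = ½ · t · |ΔQ| = ½ · 15 · 10 = $75.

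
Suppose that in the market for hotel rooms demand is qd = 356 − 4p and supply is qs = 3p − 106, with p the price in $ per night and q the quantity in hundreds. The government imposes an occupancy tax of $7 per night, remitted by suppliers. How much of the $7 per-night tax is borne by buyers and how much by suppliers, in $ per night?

Buyers bear $3 per night; suppliers bear $4 per night.

Without the tax, 356 − 4p = 3p − 106 gives 7p = 462, so p* = $66 and q* = 92.
With the tax collected from suppliers, supply shifts: qs = 3(p − 7) − 106.
Solving gives q = 80 with buyers paying $69 and suppliers receiving $62 (the $7 wedge).
Burden on buyers: $3; on suppliers: $4. (They sum to $7.)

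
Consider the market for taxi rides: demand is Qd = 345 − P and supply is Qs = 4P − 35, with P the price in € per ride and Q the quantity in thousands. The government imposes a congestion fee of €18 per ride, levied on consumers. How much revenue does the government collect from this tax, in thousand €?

Tax revenue = €4582.8 thousand.

Without the tax, 345 − P = 4P − 35 gives 5P = 380, so P* = €76 and Q* = 269.
With the tax collected from consumers, demand (in seller-price terms) shifts: Qd = 345 − (P + 18).
Solving gives Q = 254.6 with consumers paying €90.4 and producers receiving €72.4 (the €18 wedge).
Revenue = t · Q = 18 · 254.6 = €4582.8.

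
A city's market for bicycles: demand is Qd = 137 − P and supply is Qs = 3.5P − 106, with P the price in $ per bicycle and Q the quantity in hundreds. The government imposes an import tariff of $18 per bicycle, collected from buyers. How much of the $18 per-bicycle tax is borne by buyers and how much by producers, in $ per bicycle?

Buyers bear $14 per bicycle; producers bear $4 per bicycle.

Before the tax: set 137 − P = 3.5P − 106 → P* = $54, Q* = 83.
With the tax collected from buyers, demand (in seller-price terms) shifts: Qd = 137 − (P + 18).
Solving gives Q = 69 with buyers paying $68 and producers receiving $50 (the $18 wedge).
Burden on buyers: $14; on producers: $4. (They sum to $18.)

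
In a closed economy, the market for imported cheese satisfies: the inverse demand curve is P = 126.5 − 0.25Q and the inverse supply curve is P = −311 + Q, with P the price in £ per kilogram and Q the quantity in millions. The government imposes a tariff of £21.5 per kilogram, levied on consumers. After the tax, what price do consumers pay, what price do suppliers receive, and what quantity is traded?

Inverting to Q(P) form: Qd = 506 − 4P; Qs = P + 311.
Before the tax: set 506 − 4P = P + 311 → P* = £39, Q* = 350.
With the tax collected from consumers, demand (in seller-price terms) shifts: Qd = 506 − 4(P + 21.5).
Solving gives Q = 332.8 with consumers paying £43.3 and suppliers receiving £21.8 (the £21.5 wedge).
The less price-elastic side of the market bears the larger share of a per-unit tax.

Consumers pay £43.3; suppliers receive £21.8; quantity = 332.8.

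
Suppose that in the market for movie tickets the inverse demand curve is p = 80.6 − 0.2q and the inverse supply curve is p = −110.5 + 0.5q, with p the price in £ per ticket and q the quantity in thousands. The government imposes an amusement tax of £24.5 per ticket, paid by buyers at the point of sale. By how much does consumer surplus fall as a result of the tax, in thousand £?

Consumer surplus falls by £1788.5 thousand.

Inverting to q(p) form: qd = 403 − 5p; qs = 2p + 221.
Without the tax, 403 − 5p = 2p + 221 gives 7p = 182, so p* = £26 and q* = 273.
With the tax collected from buyers, demand (in seller-price terms) shifts: qd = 403 − 5(p + 24.5).
Solving gives q = 238 with buyers paying £33 and producers receiving £8.5 (the £24.5 wedge).
ΔCS is the trapezoid between Q = 238 and Q = 273 of height £7: ½ · (273 + 238) · 7 = £1788.5.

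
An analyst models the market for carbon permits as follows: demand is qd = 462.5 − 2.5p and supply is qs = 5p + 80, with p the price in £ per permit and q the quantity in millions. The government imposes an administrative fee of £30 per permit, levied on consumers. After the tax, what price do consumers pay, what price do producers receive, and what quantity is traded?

Before the tax: set 462.5 − 2.5p = 5p + 80 → p* = £51, q* = 335.
With the tax collected from consumers, demand (in seller-price terms) shifts: qd = 462.5 − 2.5(p + 30).
New equilibrium: consumers pay £71, producers receive £41, q = 285. (Wedge: pb − ps = 30.)

Consumers pay £71; producers receive £41; quantity = 285.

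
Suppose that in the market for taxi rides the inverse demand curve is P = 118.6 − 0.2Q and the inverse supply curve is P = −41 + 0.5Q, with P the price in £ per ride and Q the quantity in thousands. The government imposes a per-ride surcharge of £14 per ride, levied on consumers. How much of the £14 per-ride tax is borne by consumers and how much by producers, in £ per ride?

Rewrite in direct form: Qd = 593 − 5P and Qs = 2P + 82.
Without the tax, 593 − 5P = 2P + 82 gives 7P = 511, so P* = £73 and Q* = 228.
With the tax collected from consumers, demand (in seller-price terms) shifts: Qd = 593 − 5(P + 14).
Solving gives Q = 208 with consumers paying £77 and producers receiving £63 (the £14 wedge).
Burden on consumers: £4; on producers: £10. (They sum to £14.)
The less price-elastic side of the market bears the larger share of a per-unit tax.

Consumers bear £4 per ride; producers bear £10 per ride.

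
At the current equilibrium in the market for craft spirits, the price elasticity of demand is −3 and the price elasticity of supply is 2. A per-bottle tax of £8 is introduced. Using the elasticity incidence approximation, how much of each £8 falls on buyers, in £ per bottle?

Buyers bear ≈ £3.2 per bottle.

Incidence ratio: buyers' share ≈ εs / (εs + |εd|) = 2 / (2 + 3) = 0.4.
So buyers bear ≈ 0.4 × £8 = £3.2; sellers bear £4.8.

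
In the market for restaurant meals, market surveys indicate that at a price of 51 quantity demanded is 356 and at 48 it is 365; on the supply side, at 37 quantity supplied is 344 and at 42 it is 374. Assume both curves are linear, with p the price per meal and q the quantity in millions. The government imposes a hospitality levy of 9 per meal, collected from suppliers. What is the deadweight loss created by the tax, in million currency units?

Demand slope: (365 − 356)/(48 − 51) = -3, so qd = 509 − 3p.
Supply slope: (374 − 344)/(42 − 37) = 6, so qs = 6p + 122.
Without the tax, 509 − 3p = 6p + 122 gives 9p = 387, so p* = 43 and q* = 380.
With the tax collected from suppliers, supply shifts: qs = 6(p − 9) + 122.
Solving gives q = 362 with consumers paying 49 and suppliers receiving 40 (the 9 wedge).
Quantity falls by |ΔQ| = |380 − 362| = 18.
DWL = ½ · t · |ΔQ| = ½ · 9 · 18 = 81.

Deadweight loss = 81 million.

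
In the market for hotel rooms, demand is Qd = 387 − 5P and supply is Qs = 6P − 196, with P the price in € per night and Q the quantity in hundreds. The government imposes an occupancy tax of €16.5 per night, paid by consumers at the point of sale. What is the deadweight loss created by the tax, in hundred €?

Deadweight loss = €371.25 hundred.

Before the tax: set 387 − 5P = 6P − 196 → P* = €53, Q* = 122.
With the tax collected from consumers, demand (in seller-price terms) shifts: Qd = 387 − 5(P + 16.5).
Solving gives Q = 77 with consumers paying €62 and suppliers receiving €45.5 (the €16.5 wedge).
Quantity falls by |ΔQ| = |122 − 77| = 45.
DWL = ½ · t · |ΔQ| = ½ · 16.5 · 45 = €371.25.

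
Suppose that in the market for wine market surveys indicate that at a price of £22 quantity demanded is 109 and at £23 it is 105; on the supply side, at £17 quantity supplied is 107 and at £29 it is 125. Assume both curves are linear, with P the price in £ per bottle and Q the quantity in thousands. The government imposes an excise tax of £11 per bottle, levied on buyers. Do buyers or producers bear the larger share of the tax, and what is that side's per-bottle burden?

Producers bear the larger share: £8 per bottle.

Demand slope: (105 − 109)/(23 − 22) = -4, so Qd = 197 − 4P.
Supply slope: (125 − 107)/(29 − 17) = 1.5, so Qs = 1.5P + 81.5.
Without the tax, 197 − 4P = 1.5P + 81.5 gives 5.5P = 115.5, so P* = £21 and Q* = 113.
With the tax collected from buyers, demand (in seller-price terms) shifts: Qd = 197 − 4(P + 11).
New equilibrium: buyers pay £24, producers receive £13, Q = 101. (Wedge: Pb − Ps = 11.)
Per-bottle burden: buyers £3, producers £8.
Producers take the larger share because supply is less price-elastic here (demand slope 4 vs supply slope 1.5).
The less price-elastic side of the market bears the larger share of a per-unit tax.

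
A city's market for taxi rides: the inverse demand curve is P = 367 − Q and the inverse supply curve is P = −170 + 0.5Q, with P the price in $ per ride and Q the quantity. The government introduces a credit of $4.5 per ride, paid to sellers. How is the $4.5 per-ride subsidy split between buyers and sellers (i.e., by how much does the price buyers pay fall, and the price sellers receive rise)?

Inverting to Q(P) form: Qd = 367 − P; Qs = 2P + 340.
Before the subsidy: set 367 − P = 2P + 340 → P* = $9, Q* = 358.
With a per-unit subsidy paid to sellers, each receives P + 4.5 per unit sold, so supply becomes Qs = 2(P + 4.5) + 340.
Solving gives Q = 361 with buyers paying $6 and sellers receiving $10.5 (the $4.5 wedge).
Gain to buyers: $3; to sellers: $1.5. (They sum to $4.5.)

Buyers gain $3 per ride; sellers gain $1.5 per ride.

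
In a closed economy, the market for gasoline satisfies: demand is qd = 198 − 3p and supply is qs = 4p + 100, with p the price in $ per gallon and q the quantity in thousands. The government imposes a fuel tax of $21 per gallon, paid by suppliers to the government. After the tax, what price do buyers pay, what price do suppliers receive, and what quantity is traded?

Buyers pay $26; suppliers receive $5; quantity = 120.

Without the tax, 198 − 3p = 4p + 100 gives 7p = 98, so p* = $14 and q* = 156.
With the tax collected from suppliers, supply shifts: qs = 4(p − 21) + 100.
Solving gives q = 120 with buyers paying $26 and suppliers receiving $5 (the $21 wedge).
The less price-elastic side of the market bears the larger share of a per-unit tax.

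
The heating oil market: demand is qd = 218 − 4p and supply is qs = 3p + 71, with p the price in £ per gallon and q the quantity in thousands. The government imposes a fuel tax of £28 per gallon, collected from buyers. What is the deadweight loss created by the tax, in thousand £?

Deadweight loss = £672 thousand.

Before the tax: set 218 − 4p = 3p + 71 → p* = £21, q* = 134.
With the tax collected from buyers, demand (in seller-price terms) shifts: qd = 218 − 4(p + 28).
Solving gives q = 86 with buyers paying £33 and producers receiving £5 (the £28 wedge).
Quantity falls by |ΔQ| = |134 − 86| = 48.
DWL = ½ · t · |ΔQ| = ½ · 28 · 48 = £672.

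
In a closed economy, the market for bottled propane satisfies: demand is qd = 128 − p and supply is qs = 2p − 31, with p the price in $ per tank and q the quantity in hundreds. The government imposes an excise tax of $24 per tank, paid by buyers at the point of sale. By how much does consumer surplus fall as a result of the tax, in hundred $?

Consumer surplus falls by $1072 hundred.

Before the tax: set 128 − p = 2p − 31 → p* = $53, q* = 75.
With the tax collected from buyers, demand (in seller-price terms) shifts: qd = 128 − (p + 24).
Solving gives q = 59 with buyers paying $69 and suppliers receiving $45 (the $24 wedge).
ΔCS is the trapezoid between Q = 59 and Q = 75 of height $16: ½ · (75 + 59) · 16 = $1072.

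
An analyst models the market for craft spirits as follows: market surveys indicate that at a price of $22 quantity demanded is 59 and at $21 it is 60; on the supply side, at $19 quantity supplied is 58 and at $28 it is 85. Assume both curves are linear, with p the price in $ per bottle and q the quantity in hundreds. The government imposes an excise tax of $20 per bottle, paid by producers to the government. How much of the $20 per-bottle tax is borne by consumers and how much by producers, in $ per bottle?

Consumers bear $15 per bottle; producers bear $5 per bottle.

Demand slope: (60 − 59)/(21 − 22) = -1, so qd = 81 − p.
Supply slope: (85 − 58)/(28 − 19) = 3, so qs = 3p + 1.
Without the tax, 81 − p = 3p + 1 gives 4p = 80, so p* = $20 and q* = 61.
With the tax collected from producers, supply shifts: qs = 3(p − 20) + 1.
New equilibrium: consumers pay $35, producers receive $15, q = 46. (Wedge: pb − ps = 20.)
Burden on consumers: $15; on producers: $5. (They sum to $20.)
The less price-elastic side of the market bears the larger share of a per-unit tax.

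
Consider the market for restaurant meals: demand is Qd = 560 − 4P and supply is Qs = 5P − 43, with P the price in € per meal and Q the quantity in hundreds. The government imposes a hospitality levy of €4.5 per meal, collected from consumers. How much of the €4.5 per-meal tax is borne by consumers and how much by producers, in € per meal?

Without the tax, 560 − 4P = 5P − 43 gives 9P = 603, so P* = €67 and Q* = 292.
With the tax collected from consumers, demand (in seller-price terms) shifts: Qd = 560 − 4(P + 4.5).
New equilibrium: consumers pay €69.5, producers receive €65, Q = 282. (Wedge: Pb − Ps = 4.5.)
Burden on consumers: €2.5; on producers: €2. (They sum to €4.5.)
The less price-elastic side of the market bears the larger share of a per-unit tax.

Consumers bear €2.5 per meal; producers bear €2 per meal.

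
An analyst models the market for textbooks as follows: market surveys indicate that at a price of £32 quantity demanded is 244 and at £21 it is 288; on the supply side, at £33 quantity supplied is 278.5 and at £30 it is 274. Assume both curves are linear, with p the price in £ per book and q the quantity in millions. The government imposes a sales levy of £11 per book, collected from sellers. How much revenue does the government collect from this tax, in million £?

Demand slope: (288 − 244)/(21 − 32) = -4, so qd = 372 − 4p.
Supply slope: (274 − 278.5)/(30 − 33) = 1.5, so qs = 1.5p + 229.
Before the tax: set 372 − 4p = 1.5p + 229 → p* = £26, q* = 268.
With the tax collected from sellers, supply shifts: qs = 1.5(p − 11) + 229.
New equilibrium: buyers pay £29, sellers receive £18, q = 256. (Wedge: pb − ps = 11.)
Revenue = t · Q = 11 · 256 = £2816.

Tax revenue = £2816 million.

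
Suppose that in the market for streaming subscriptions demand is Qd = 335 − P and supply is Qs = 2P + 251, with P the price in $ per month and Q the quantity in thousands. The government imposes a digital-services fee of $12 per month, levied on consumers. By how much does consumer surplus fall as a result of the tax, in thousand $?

Consumer surplus falls by $2424 thousand.

Before the tax: set 335 − P = 2P + 251 → P* = $28, Q* = 307.
With the tax collected from consumers, demand (in seller-price terms) shifts: Qd = 335 − (P + 12).
New equilibrium: consumers pay $36, producers receive $24, Q = 299. (Wedge: Pb − Ps = 12.)
ΔCS is the trapezoid between Q = 299 and Q = 307 of height $8: ½ · (307 + 299) · 8 = $2424.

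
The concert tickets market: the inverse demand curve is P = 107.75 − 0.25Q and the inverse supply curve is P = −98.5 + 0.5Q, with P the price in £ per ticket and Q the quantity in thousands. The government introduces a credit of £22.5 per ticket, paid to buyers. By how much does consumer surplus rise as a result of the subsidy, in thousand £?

Consumer surplus rises by £2175 thousand.

Rewrite in direct form: Qd = 431 − 4P and Qs = 2P + 197.
Without the subsidy, 431 − 4P = 2P + 197 gives 6P = 234, so P* = £39 and Q* = 275.
With a per-unit subsidy paid to buyers, each effectively pays P − 22.5, so demand becomes Qd = 431 − 4(P − 22.5).
Solving gives Q = 305 with buyers paying £31.5 and producers receiving £54 (the £22.5 wedge).
ΔCS is the trapezoid between Q = 305 and Q = 275 of height £7.5: ½ · (275 + 305) · 7.5 = £2175.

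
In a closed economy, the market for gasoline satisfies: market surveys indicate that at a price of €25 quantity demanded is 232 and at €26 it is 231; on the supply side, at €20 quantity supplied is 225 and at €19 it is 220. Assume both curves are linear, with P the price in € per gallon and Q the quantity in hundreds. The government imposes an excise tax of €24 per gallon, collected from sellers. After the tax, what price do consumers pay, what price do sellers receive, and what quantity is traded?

Consumers pay €42; sellers receive €18; quantity = 215.

Demand slope: (231 − 232)/(26 − 25) = -1, so Qd = 257 − P.
Supply slope: (220 − 225)/(19 − 20) = 5, so Qs = 5P + 125.
Before the tax: set 257 − P = 5P + 125 → P* = €22, Q* = 235.
With the tax collected from sellers, supply shifts: Qs = 5(P − 24) + 125.
Solving gives Q = 215 with consumers paying €42 and sellers receiving €18 (the €24 wedge).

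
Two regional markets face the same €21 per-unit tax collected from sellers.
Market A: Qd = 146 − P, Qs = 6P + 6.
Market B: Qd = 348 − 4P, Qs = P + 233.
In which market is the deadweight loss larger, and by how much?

Market A, by €12.6.

Market A: pre-tax P* = €20, Q* = 126; post-tax Q = 108; deadweight loss = €189.
Market B: pre-tax P* = €23, Q* = 256; post-tax Q = 239.2; deadweight loss = €176.4.
Difference: €189 vs €176.4 → market A is larger by €12.6.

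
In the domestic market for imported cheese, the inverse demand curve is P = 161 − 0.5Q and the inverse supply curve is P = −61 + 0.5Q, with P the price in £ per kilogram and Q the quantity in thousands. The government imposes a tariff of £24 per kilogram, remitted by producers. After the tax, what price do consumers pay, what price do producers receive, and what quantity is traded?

Consumers pay £62; producers receive £38; quantity = 198.

Inverting to Q(P) form: Qd = 322 − 2P; Qs = 2P + 122.
Without the tax, 322 − 2P = 2P + 122 gives 4P = 200, so P* = £50 and Q* = 222.
With the tax collected from producers, supply shifts: Qs = 2(P − 24) + 122.
Solving gives Q = 198 with consumers paying £62 and producers receiving £38 (the £24 wedge).
The less price-elastic side of the market bears the larger share of a per-unit tax.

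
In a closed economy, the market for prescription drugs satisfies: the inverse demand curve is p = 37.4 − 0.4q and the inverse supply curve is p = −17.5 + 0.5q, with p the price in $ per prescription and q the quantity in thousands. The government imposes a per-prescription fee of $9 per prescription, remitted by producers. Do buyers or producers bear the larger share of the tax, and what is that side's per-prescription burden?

Inverting to q(p) form: qd = 93.5 − 2.5p; qs = 2p + 35.
Before the tax: set 93.5 − 2.5p = 2p + 35 → p* = $13, q* = 61.
With the tax collected from producers, supply shifts: qs = 2(p − 9) + 35.
Solving gives q = 51 with buyers paying $17 and producers receiving $8 (the $9 wedge).
Per-prescription burden: buyers $4, producers $5.
Producers take the larger share because supply is less price-elastic here (demand slope 2.5 vs supply slope 2).
The less price-elastic side of the market bears the larger share of a per-unit tax.

Producers bear the larger share: $5 per prescription.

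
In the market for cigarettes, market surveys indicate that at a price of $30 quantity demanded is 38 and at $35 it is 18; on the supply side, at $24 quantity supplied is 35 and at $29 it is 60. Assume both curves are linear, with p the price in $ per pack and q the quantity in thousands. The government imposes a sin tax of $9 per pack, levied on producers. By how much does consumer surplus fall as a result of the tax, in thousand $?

Demand slope: (18 − 38)/(35 − 30) = -4, so qd = 158 − 4p.
Supply slope: (60 − 35)/(29 − 24) = 5, so qs = 5p − 85.
Before the tax: set 158 − 4p = 5p − 85 → p* = $27, q* = 50.
With the tax collected from producers, supply shifts: qs = 5(p − 9) − 85.
Solving gives q = 30 with buyers paying $32 and producers receiving $23 (the $9 wedge).
ΔCS is the trapezoid between Q = 30 and Q = 50 of height $5: ½ · (50 + 30) · 5 = $200.

Consumer surplus falls by $200 thousand.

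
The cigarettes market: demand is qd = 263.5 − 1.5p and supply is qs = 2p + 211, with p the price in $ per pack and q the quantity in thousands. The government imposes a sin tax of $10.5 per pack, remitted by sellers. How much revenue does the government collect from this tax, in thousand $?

Tax revenue = $2436 thousand.

Before the tax: set 263.5 − 1.5p = 2p + 211 → p* = $15, q* = 241.
With the tax collected from sellers, supply shifts: qs = 2(p − 10.5) + 211.
New equilibrium: buyers pay $21, sellers receive $10.5, q = 232. (Wedge: pb − ps = 10.5.)
Revenue = t · Q = 10.5 · 232 = $2436.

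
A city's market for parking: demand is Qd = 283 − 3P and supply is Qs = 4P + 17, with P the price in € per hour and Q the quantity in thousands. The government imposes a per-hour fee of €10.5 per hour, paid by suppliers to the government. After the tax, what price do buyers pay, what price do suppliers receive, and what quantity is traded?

Buyers pay €44; suppliers receive €33.5; quantity = 151.

Without the tax, 283 − 3P = 4P + 17 gives 7P = 266, so P* = €38 and Q* = 169.
With the tax collected from suppliers, supply shifts: Qs = 4(P − 10.5) + 17.
Solving gives Q = 151 with buyers paying €44 and suppliers receiving €33.5 (the €10.5 wedge).
The less price-elastic side of the market bears the larger share of a per-unit tax.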